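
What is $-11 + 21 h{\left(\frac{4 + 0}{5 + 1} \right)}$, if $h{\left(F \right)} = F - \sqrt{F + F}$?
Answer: $3 - 14 \sqrt{3} \approx -21.249$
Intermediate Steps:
$h{\left(F \right)} = F - \sqrt{2} \sqrt{F}$ ($h{\left(F \right)} = F - \sqrt{2 F} = F - \sqrt{2} \sqrt{F}$)
$-11 + 21 h{\left(\frac{4 + 0}{5 + 1} \right)} = -11 + 21 \left(\frac{4 + 0}{5 + 1} - \sqrt{2} \sqrt{\frac{4 + 0}{5 + 1}}\right) = -11 + 21 \left(\frac{4}{6} - \sqrt{2} \sqrt{\frac{4}{6}}\right) = -11 + 21 \left(4 \cdot \frac{1}{6} - \sqrt{2} \sqrt{4 \cdot \frac{1}{6}}\right) = -11 + 21 \left(\frac{2}{3} - \sqrt{2} \sqrt{\frac{2}{3}}\right) = -11 + 21 \left(\frac{2}{3} - \sqrt{2} \frac{\sqrt{6}}{3}\right) = -11 + 21 \left(\frac{2}{3} - \frac{2 \sqrt{3}}{3}\right) = -11 + \left(14 - 14 \sqrt{3}\right) = 3 - 14 \sqrt{3}$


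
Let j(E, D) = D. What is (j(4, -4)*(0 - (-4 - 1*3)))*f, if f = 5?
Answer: -140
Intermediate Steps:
(j(4, -4)*(0 - (-4 - 1*3)))*f = -4*(0 - (-4 - 1*3))*5 = -4*(0 - (-4 - 3))*5 = -4*(0 - 1*(-7))*5 = -4*(0 + 7)*5 = -4*7*5 = -28*5 = -140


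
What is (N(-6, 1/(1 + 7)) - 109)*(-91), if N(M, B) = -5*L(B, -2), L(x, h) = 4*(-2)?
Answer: 6279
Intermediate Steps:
L(x, h) = -8
N(M, B) = 40 (N(M, B) = -5*(-8) = 40)
(N(-6, 1/(1 + 7)) - 109)*(-91) = (40 - 109)*(-91) = -69*(-91) = 6279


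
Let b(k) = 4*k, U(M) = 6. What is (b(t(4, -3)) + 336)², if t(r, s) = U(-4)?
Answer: 129600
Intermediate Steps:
t(r, s) = 6
(b(t(4, -3)) + 336)² = (4*6 + 336)² = (24 + 336)² = 360² = 129600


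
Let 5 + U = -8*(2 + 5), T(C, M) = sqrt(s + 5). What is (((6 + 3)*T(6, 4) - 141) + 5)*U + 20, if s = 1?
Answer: 8316 - 549*sqrt(6) ≈ 6971.2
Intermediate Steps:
T(C, M) = sqrt(6) (T(C, M) = sqrt(1 + 5) = sqrt(6))
U = -61 (U = -5 - 8*(2 + 5) = -5 - 8*7 = -5 - 56 = -61)
(((6 + 3)*T(6, 4) - 141) + 5)*U + 20 = (((6 + 3)*sqrt(6) - 141) + 5)*(-61) + 20 = ((9*sqrt(6) - 141) + 5)*(-61) + 20 = ((-141 + 9*sqrt(6)) + 5)*(-61) + 20 = (-136 + 9*sqrt(6))*(-61) + 20 = (8296 - 549*sqrt(6)) + 20 = 8316 - 549*sqrt(6)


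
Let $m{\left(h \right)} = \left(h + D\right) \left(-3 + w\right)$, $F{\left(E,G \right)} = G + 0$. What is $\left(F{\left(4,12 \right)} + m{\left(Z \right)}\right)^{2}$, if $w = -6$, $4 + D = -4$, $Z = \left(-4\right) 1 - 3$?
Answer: $21609$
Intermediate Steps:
$Z = -7$ ($Z = -4 - 3 = -7$)
$F{\left(E,G \right)} = G$
$D = -8$ ($D = -4 - 4 = -8$)
$m{\left(h \right)} = 72 - 9 h$ ($m{\left(h \right)} = \left(h - 8\right) \left(-3 - 6\right) = \left(-8 + h\right) \left(-9\right) = 72 - 9 h$)
$\left(F{\left(4,12 \right)} + m{\left(Z \right)}\right)^{2} = \left(12 + \left(72 - -63\right)\right)^{2} = \left(12 + \left(72 + 63\right)\right)^{2} = \left(12 + 135\right)^{2} = 147^{2} = 21609$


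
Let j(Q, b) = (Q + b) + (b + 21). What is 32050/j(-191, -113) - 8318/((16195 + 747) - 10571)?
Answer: -103742239/1261458 ≈ -82.240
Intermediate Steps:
j(Q, b) = 21 + Q + 2*b (j(Q, b) = (Q + b) + (21 + b) = 21 + Q + 2*b)
32050/j(-191, -113) - 8318/((16195 + 747) - 10571) = 32050/(21 - 191 + 2*(-113)) - 8318/((16195 + 747) - 10571) = 32050/(21 - 191 - 226) - 8318/(16942 - 10571) = 32050/(-396) - 8318/6371 = 32050*(-1/396) - 8318*1/6371 = -16025/198 - 8318/6371 = -103742239/1261458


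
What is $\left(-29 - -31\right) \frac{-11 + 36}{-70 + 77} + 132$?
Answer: $\frac{974}{7} \approx 139.14$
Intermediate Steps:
$\left(-29 - -31\right) \frac{-11 + 36}{-70 + 77} + 132 = \left(-29 + 31\right) \frac{25}{7} + 132 = 2 \cdot 25 \cdot \frac{1}{7} + 132 = 2 \cdot \frac{25}{7} + 132 = \frac{50}{7} + 132 = \frac{974}{7}$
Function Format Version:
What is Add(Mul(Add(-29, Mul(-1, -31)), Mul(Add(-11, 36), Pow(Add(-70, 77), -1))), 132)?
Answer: Rational(974, 7) ≈ 139.14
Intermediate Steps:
Add(Mul(Add(-29, Mul(-1, -31)), Mul(Add(-11, 36), Pow(Add(-70, 77), -1))), 132) = Add(Mul(Add(-29, 31), Mul(25, Pow(7, -1))), 132) = Add(Mul(2, Mul(25, Rational(1, 7))), 132) = Add(Mul(2, Rational(25, 7)), 132) = Add(Rational(50, 7), 132) = Rational(974, 7)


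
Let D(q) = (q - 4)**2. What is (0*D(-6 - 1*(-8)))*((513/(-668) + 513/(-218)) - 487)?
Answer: 0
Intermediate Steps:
D(q) = (-4 + q)**2
(0*D(-6 - 1*(-8)))*((513/(-668) + 513/(-218)) - 487) = (0*(-4 + (-6 - 1*(-8)))**2)*((513/(-668) + 513/(-218)) - 487) = (0*(-4 + (-6 + 8))**2)*((513*(-1/668) + 513*(-1/218)) - 487) = (0*(-4 + 2)**2)*((-513/668 - 513/218) - 487) = (0*(-2)**2)*(-227259/72812 - 487) = (0*4)*(-35686703/72812) = 0*(-35686703/72812) = 0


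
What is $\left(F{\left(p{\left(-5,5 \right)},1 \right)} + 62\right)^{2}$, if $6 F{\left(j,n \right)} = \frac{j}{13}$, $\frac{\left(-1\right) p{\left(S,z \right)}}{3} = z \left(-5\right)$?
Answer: $\frac{2679769}{676} \approx 3964.2$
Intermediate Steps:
$p{\left(S,z \right)} = 15 z$ ($p{\left(S,z \right)} = - 3 z \left(-5\right) = - 3 \left(- 5 z\right) = 15 z$)
$F{\left(j,n \right)} = \frac{j}{78}$ ($F{\left(j,n \right)} = \frac{j \frac{1}{13}}{6} = \frac{\frac{1}{13} j}{6} = \frac{j}{78}$)
$\left(F{\left(p{\left(-5,5 \right)},1 \right)} + 62\right)^{2} = \left(\frac{15 \cdot 5}{78} + 62\right)^{2} = \left(\frac{1}{78} \cdot 75 + 62\right)^{2} = \left(\frac{25}{26} + 62\right)^{2} = \left(\frac{1637}{26}\right)^{2} = \frac{2679769}{676}$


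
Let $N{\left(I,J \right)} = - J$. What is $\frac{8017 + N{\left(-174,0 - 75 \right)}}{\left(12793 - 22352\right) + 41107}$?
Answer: $\frac{2023}{7887} \approx 0.2565$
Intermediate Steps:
$\frac{8017 + N{\left(-174,0 - 75 \right)}}{\left(12793 - 22352\right) + 41107} = \frac{8017 - \left(0 - 75\right)}{\left(12793 - 22352\right) + 41107} = \frac{8017 - \left(0 - 75\right)}{-9559 + 41107} = \frac{8017 - -75}{31548} = \left(8017 + 75\right) \frac{1}{31548} = 8092 \cdot \frac{1}{31548} = \frac{2023}{7887}$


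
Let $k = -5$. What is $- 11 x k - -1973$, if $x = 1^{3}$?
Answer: $2028$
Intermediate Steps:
$x = 1$
$- 11 x k - -1973 = \left(-11\right) 1 \left(-5\right) - -1973 = \left(-11\right) \left(-5\right) + 1973 = 55 + 1973 = 2028$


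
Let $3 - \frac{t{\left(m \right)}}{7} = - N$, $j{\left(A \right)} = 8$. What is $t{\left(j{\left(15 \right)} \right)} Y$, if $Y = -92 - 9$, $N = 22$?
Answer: $-17675$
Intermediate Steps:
$t{\left(m \right)} = 175$ ($t{\left(m \right)} = 21 - 7 \left(\left(-1\right) 22\right) = 21 - -154 = 21 + 154 = 175$)
$Y = -101$ ($Y = -92 - 9 = -101$)
$t{\left(j{\left(15 \right)} \right)} Y = 175 \left(-101\right) = -17675$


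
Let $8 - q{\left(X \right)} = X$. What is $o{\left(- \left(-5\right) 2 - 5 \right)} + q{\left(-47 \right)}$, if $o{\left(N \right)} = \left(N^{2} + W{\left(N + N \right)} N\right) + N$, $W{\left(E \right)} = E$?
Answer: $135$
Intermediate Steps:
$q{\left(X \right)} = 8 - X$
$o{\left(N \right)} = N + 3 N^{2}$ ($o{\left(N \right)} = \left(N^{2} + \left(N + N\right) N\right) + N = \left(N^{2} + 2 N N\right) + N = \left(N^{2} + 2 N^{2}\right) + N = 3 N^{2} + N = N + 3 N^{2}$)
$o{\left(- \left(-5\right) 2 - 5 \right)} + q{\left(-47 \right)} = \left(- \left(-5\right) 2 - 5\right) \left(1 + 3 \left(- \left(-5\right) 2 - 5\right)\right) + \left(8 - -47\right) = \left(\left(-1\right) \left(-10\right) - 5\right) \left(1 + 3 \left(\left(-1\right) \left(-10\right) - 5\right)\right) + \left(8 + 47\right) = \left(10 - 5\right) \left(1 + 3 \left(10 - 5\right)\right) + 55 = 5 \left(1 + 3 \cdot 5\right) + 55 = 5 \left(1 + 15\right) + 55 = 5 \cdot 16 + 55 = 80 + 55 = 135$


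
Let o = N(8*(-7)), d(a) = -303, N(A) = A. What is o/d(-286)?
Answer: 56/303 ≈ 0.18482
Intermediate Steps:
o = -56 (o = 8*(-7) = -56)
o/d(-286) = -56/(-303) = -56*(-1/303) = 56/303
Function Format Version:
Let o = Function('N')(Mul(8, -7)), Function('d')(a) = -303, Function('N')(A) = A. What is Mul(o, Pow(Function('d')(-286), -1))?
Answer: Rational(56, 303) ≈ 0.18482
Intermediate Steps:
o = -56 (o = Mul(8, -7) = -56)
Mul(o, Pow(Function('d')(-286), -1)) = Mul(-56, Pow(-303, -1)) = Mul(-56, Rational(-1, 303)) = Rational(56, 303)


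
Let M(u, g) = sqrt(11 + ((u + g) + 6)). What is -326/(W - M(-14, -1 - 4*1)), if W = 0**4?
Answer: -163*I*sqrt(2) ≈ -230.52*I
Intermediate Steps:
M(u, g) = sqrt(17 + g + u) (M(u, g) = sqrt(11 + ((g + u) + 6)) = sqrt(11 + (6 + g + u)) = sqrt(17 + g + u))
W = 0
-326/(W - M(-14, -1 - 4*1)) = -326/(0 - sqrt(17 + (-1 - 4*1) - 14)) = -326/(0 - sqrt(17 + (-1 - 4) - 14)) = -326/(0 - sqrt(17 - 5 - 14)) = -326/(0 - sqrt(-2)) = -326/(0 - I*sqrt(2)) = -326*I*sqrt(2)/2 = -163*I*sqrt(2)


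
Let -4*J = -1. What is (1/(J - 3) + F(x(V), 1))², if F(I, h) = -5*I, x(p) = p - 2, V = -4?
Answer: 106276/121 ≈ 878.31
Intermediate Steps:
J = ¼ (J = -¼*(-1) = ¼ ≈ 0.25000)
x(p) = -2 + p
(1/(J - 3) + F(x(V), 1))² = (1/(¼ - 3) - 5*(-2 - 4))² = (1/(-11/4) - 5*(-6))² = (-4/11 + 30)² = (326/11)² = 106276/121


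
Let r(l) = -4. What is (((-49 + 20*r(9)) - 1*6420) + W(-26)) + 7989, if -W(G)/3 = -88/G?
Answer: 18588/13 ≈ 1429.8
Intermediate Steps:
W(G) = 264/G (W(G) = -(-264)/G = 264/G)
(((-49 + 20*r(9)) - 1*6420) + W(-26)) + 7989 = (((-49 + 20*(-4)) - 1*6420) + 264/(-26)) + 7989 = (((-49 - 80) - 6420) + 264*(-1/26)) + 7989 = ((-129 - 6420) - 132/13) + 7989 = (-6549 - 132/13) + 7989 = -85269/13 + 7989 = 18588/13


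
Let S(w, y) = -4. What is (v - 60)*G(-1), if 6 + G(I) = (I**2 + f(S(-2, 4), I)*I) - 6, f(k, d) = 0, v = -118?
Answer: 1958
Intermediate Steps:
G(I) = -12 + I**2 (G(I) = -6 + ((I**2 + 0*I) - 6) = -6 + ((I**2 + 0) - 6) = -6 + (I**2 - 6) = -6 + (-6 + I**2) = -12 + I**2)
(v - 60)*G(-1) = (-118 - 60)*(-12 + (-1)**2) = -178*(-12 + 1) = -178*(-11) = 1958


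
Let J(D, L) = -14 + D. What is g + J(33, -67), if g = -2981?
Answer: -2962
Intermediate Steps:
g + J(33, -67) = -2981 + (-14 + 33) = -2981 + 19 = -2962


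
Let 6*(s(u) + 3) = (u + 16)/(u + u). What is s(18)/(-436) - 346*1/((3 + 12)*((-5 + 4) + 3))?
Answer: -2713873/235440 ≈ -11.527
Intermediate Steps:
s(u) = -3 + (16 + u)/(12*u) (s(u) = -3 + ((u + 16)/(u + u))/6 = -3 + ((16 + u)/((2*u)))/6 = -3 + ((16 + u)*(1/(2*u)))/6 = -3 + ((16 + u)/(2*u))/6 = -3 + (16 + u)/(12*u))
s(18)/(-436) - 346*1/((3 + 12)*((-5 + 4) + 3)) = ((1/12)*(16 - 35*18)/18)/(-436) - 346*1/((3 + 12)*((-5 + 4) + 3)) = ((1/12)*(1/18)*(16 - 630))*(-1/436) - 346*1/(15*(-1 + 3)) = ((1/12)*(1/18)*(-614))*(-1/436) - 346/(2*15) = -307/108*(-1/436) - 346/30 = 307/47088 - 346*1/30 = 307/47088 - 173/15 = -2713873/235440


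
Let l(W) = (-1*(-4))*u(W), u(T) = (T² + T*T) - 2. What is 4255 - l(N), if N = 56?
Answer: -20825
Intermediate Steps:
u(T) = -2 + 2*T² (u(T) = (T² + T²) - 2 = 2*T² - 2 = -2 + 2*T²)
l(W) = -8 + 8*W² (l(W) = (-1*(-4))*(-2 + 2*W²) = 4*(-2 + 2*W²) = -8 + 8*W²)
4255 - l(N) = 4255 - (-8 + 8*56²) = 4255 - (-8 + 8*3136) = 4255 - (-8 + 25088) = 4255 - 1*25080 = 4255 - 25080 = -20825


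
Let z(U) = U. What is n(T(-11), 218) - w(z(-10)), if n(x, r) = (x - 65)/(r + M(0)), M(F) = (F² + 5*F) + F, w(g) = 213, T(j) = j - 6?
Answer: -23258/109 ≈ -213.38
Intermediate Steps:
T(j) = -6 + j
M(F) = F² + 6*F
n(x, r) = (-65 + x)/r (n(x, r) = (x - 65)/(r + 0*(6 + 0)) = (-65 + x)/(r + 0*6) = (-65 + x)/(r + 0) = (-65 + x)/r)
n(T(-11), 218) - w(z(-10)) = (-65 + (-6 - 11))/218 - 1*213 = (-65 - 17)/218 - 213 = (1/218)*(-82) - 213 = -41/109 - 213 = -23258/109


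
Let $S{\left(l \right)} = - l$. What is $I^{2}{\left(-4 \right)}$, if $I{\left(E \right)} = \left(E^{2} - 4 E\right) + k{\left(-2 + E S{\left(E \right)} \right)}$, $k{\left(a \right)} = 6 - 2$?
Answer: $1296$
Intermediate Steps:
$k{\left(a \right)} = 4$
$I{\left(E \right)} = 4 + E^{2} - 4 E$ ($I{\left(E \right)} = \left(E^{2} - 4 E\right) + 4 = 4 + E^{2} - 4 E$)
$I^{2}{\left(-4 \right)} = \left(4 + \left(-4\right)^{2} - -16\right)^{2} = \left(4 + 16 + 16\right)^{2} = 36^{2} = 1296$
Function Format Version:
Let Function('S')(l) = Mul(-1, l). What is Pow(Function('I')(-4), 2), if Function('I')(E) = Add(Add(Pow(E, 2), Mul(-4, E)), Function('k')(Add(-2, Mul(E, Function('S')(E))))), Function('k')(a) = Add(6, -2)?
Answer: 1296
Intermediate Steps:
Function('k')(a) = 4
Function('I')(E) = Add(4, Pow(E, 2), Mul(-4, E)) (Function('I')(E) = Add(Add(Pow(E, 2), Mul(-4, E)), 4) = Add(4, Pow(E, 2), Mul(-4, E)))
Pow(Function('I')(-4), 2) = Pow(Add(4, Pow(-4, 2), Mul(-4, -4)), 2) = Pow(Add(4, 16, 16), 2) = Pow(36, 2) = 1296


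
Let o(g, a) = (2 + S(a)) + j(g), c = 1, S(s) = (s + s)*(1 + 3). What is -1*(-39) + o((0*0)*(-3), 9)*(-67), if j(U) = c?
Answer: -4986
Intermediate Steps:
S(s) = 8*s (S(s) = (2*s)*4 = 8*s)
j(U) = 1
o(g, a) = 3 + 8*a (o(g, a) = (2 + 8*a) + 1 = 3 + 8*a)
-1*(-39) + o((0*0)*(-3), 9)*(-67) = -1*(-39) + (3 + 8*9)*(-67) = 39 + (3 + 72)*(-67) = 39 + 75*(-67) = 39 - 5025 = -4986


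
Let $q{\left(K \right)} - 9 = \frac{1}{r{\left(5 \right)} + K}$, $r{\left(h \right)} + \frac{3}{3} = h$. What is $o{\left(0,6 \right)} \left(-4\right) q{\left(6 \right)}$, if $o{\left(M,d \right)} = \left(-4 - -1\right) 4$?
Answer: $\frac{2184}{5} \approx 436.8$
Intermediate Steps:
$r{\left(h \right)} = -1 + h$
$o{\left(M,d \right)} = -12$ ($o{\left(M,d \right)} = \left(-4 + 1\right) 4 = \left(-3\right) 4 = -12$)
$q{\left(K \right)} = 9 + \frac{1}{4 + K}$ ($q{\left(K \right)} = 9 + \frac{1}{\left(-1 + 5\right) + K} = 9 + \frac{1}{4 + K}$)
$o{\left(0,6 \right)} \left(-4\right) q{\left(6 \right)} = \left(-12\right) \left(-4\right) \frac{37 + 9 \cdot 6}{4 + 6} = 48 \frac{37 + 54}{10} = 48 \cdot \frac{1}{10} \cdot 91 = 48 \cdot \frac{91}{10} = \frac{2184}{5}$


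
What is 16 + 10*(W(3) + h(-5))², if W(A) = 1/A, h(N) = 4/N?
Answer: 818/45 ≈ 18.178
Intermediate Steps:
16 + 10*(W(3) + h(-5))² = 16 + 10*(1/3 + 4/(-5))² = 16 + 10*(⅓ + 4*(-⅕))² = 16 + 10*(⅓ - ⅘)² = 16 + 10*(-7/15)² = 16 + 10*(49/225) = 16 + 98/45 = 818/45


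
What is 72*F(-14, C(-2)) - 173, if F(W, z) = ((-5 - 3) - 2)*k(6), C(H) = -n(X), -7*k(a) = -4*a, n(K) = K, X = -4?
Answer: -18491/7 ≈ -2641.6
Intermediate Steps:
k(a) = 4*a/7 (k(a) = -(-4)*a/7 = 4*a/7)
C(H) = 4 (C(H) = -1*(-4) = 4)
F(W, z) = -240/7 (F(W, z) = ((-5 - 3) - 2)*((4/7)*6) = (-8 - 2)*(24/7) = -10*24/7 = -240/7)
72*F(-14, C(-2)) - 173 = 72*(-240/7) - 173 = -17280/7 - 173 = -18491/7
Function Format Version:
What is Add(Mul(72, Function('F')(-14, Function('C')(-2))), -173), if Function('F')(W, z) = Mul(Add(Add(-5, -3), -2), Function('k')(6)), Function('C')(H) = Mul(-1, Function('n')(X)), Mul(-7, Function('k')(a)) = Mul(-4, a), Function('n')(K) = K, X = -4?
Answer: Rational(-18491, 7) ≈ -2641.6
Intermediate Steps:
Function('k')(a) = Mul(Rational(4, 7), a) (Function('k')(a) = Mul(Rational(-1, 7), Mul(-4, a)) = Mul(Rational(4, 7), a))
Function('C')(H) = 4 (Function('C')(H) = Mul(-1, -4) = 4)
Function('F')(W, z) = Rational(-240, 7) (Function('F')(W, z) = Mul(Add(Add(-5, -3), -2), Mul(Rational(4, 7), 6)) = Mul(Add(-8, -2), Rational(24, 7)) = Mul(-10, Rational(24, 7)) = Rational(-240, 7))
Add(Mul(72, Function('F')(-14, Function('C')(-2))), -173) = Add(Mul(72, Rational(-240, 7)), -173) = Add(Rational(-17280, 7), -173) = Rational(-18491, 7)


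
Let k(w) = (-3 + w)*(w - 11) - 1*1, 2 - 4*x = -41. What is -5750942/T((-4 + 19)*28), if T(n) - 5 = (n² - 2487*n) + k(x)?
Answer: 92015072/13890207 ≈ 6.6245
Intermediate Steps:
x = 43/4 (x = ½ - ¼*(-41) = ½ + 41/4 = 43/4 ≈ 10.750)
k(w) = -1 + (-11 + w)*(-3 + w) (k(w) = (-3 + w)*(-11 + w) - 1 = (-11 + w)*(-3 + w) - 1 = -1 + (-11 + w)*(-3 + w))
T(n) = 33/16 + n² - 2487*n (T(n) = 5 + ((n² - 2487*n) + (32 + (43/4)² - 14*43/4)) = 5 + ((n² - 2487*n) + (32 + 1849/16 - 301/2)) = 5 + ((n² - 2487*n) - 47/16) = 5 + (-47/16 + n² - 2487*n) = 33/16 + n² - 2487*n)
-5750942/T((-4 + 19)*28) = -5750942/(33/16 + ((-4 + 19)*28)² - 2487*(-4 + 19)*28) = -5750942/(33/16 + (15*28)² - 37305*28) = -5750942/(33/16 + 420² - 2487*420) = -5750942/(33/16 + 176400 - 1044540) = -5750942/(-13890207/16) = -5750942*(-16/13890207) = 92015072/13890207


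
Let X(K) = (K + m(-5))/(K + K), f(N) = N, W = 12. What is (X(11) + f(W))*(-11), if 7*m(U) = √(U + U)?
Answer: -275/2 - I*√10/14 ≈ -137.5 - 0.22588*I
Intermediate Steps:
m(U) = √2*√U/7 (m(U) = √(U + U)/7 = √(2*U)/7 = (√2*√U)/7 = √2*√U/7)
X(K) = (K + I*√10/7)/(2*K) (X(K) = (K + √2*√(-5)/7)/(K + K) = (K + √2*(I*√5)/7)/((2*K)) = (K + I*√10/7)*(1/(2*K)) = (K + I*√10/7)/(2*K))
(X(11) + f(W))*(-11) = ((1/14)*(7*11 + I*√10)/11 + 12)*(-11) = ((1/14)*(1/11)*(77 + I*√10) + 12)*(-11) = ((½ + I*√10/154) + 12)*(-11) = (25/2 + I*√10/154)*(-11) = -275/2 - I*√10/14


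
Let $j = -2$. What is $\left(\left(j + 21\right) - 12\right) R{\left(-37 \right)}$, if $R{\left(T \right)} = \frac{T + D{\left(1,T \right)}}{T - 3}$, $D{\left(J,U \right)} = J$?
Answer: $\frac{63}{10} \approx 6.3$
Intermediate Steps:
$R{\left(T \right)} = \frac{1 + T}{-3 + T}$ ($R{\left(T \right)} = \frac{T + 1}{T - 3} = \frac{1 + T}{-3 + T}$)
$\left(\left(j + 21\right) - 12\right) R{\left(-37 \right)} = \left(\left(-2 + 21\right) - 12\right) \frac{1 - 37}{-3 - 37} = \left(19 - 12\right) \frac{1}{-40} \left(-36\right) = 7 \left(\left(- \frac{1}{40}\right) \left(-36\right)\right) = 7 \cdot \frac{9}{10} = \frac{63}{10}$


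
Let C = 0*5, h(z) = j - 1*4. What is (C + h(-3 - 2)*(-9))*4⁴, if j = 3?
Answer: 2304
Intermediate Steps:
h(z) = -1 (h(z) = 3 - 1*4 = 3 - 4 = -1)
C = 0
(C + h(-3 - 2)*(-9))*4⁴ = (0 - 1*(-9))*4⁴ = (0 + 9)*256 = 9*256 = 2304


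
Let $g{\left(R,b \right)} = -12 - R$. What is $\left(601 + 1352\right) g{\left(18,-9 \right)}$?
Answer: $-58590$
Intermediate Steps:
$\left(601 + 1352\right) g{\left(18,-9 \right)} = \left(601 + 1352\right) \left(-12 - 18\right) = 1953 \left(-12 - 18\right) = 1953 \left(-30\right) = -58590$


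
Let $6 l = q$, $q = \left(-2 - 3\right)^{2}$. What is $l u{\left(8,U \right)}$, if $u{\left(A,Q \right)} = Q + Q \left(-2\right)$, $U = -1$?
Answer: $\frac{25}{6} \approx 4.1667$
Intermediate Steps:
$q = 25$ ($q = \left(-5\right)^{2} = 25$)
$l = \frac{25}{6}$ ($l = \frac{1}{6} \cdot 25 = \frac{25}{6} \approx 4.1667$)
$u{\left(A,Q \right)} = - Q$ ($u{\left(A,Q \right)} = Q - 2 Q = - Q$)
$l u{\left(8,U \right)} = \frac{25 \left(\left(-1\right) \left(-1\right)\right)}{6} = \frac{25}{6} \cdot 1 = \frac{25}{6}$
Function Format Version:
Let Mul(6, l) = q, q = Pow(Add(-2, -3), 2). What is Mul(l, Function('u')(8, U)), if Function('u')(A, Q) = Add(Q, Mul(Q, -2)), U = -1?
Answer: Rational(25, 6) ≈ 4.1667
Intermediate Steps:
q = 25 (q = Pow(-5, 2) = 25)
l = Rational(25, 6) (l = Mul(Rational(1, 6), 25) = Rational(25, 6) ≈ 4.1667)
Function('u')(A, Q) = Mul(-1, Q) (Function('u')(A, Q) = Add(Q, Mul(-2, Q)) = Mul(-1, Q))
Mul(l, Function('u')(8, U)) = Mul(Rational(25, 6), Mul(-1, -1)) = Mul(Rational(25, 6), 1) = Rational(25, 6)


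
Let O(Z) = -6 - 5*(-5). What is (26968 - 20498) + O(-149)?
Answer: 6489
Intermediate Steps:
O(Z) = 19 (O(Z) = -6 + 25 = 19)
(26968 - 20498) + O(-149) = (26968 - 20498) + 19 = 6470 + 19 = 6489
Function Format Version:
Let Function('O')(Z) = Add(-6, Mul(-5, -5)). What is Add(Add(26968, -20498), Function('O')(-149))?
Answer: 6489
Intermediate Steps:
Function('O')(Z) = 19 (Function('O')(Z) = Add(-6, 25) = 19)
Add(Add(26968, -20498), Function('O')(-149)) = Add(Add(26968, -20498), 19) = Add(6470, 19) = 6489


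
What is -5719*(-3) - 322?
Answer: 16835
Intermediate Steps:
-5719*(-3) - 322 = -301*(-57) - 322 = 17157 - 322 = 16835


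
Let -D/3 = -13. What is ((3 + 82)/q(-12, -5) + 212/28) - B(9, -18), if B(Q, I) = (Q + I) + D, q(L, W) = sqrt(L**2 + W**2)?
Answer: -1446/91 ≈ -15.890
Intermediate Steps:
D = 39 (D = -3*(-13) = 39)
B(Q, I) = 39 + I + Q (B(Q, I) = (Q + I) + 39 = (I + Q) + 39 = 39 + I + Q)
((3 + 82)/q(-12, -5) + 212/28) - B(9, -18) = ((3 + 82)/(sqrt((-12)**2 + (-5)**2)) + 212/28) - (39 - 18 + 9) = (85/(sqrt(144 + 25)) + 212*(1/28)) - 1*30 = (85/(sqrt(169)) + 53/7) - 30 = (85/13 + 53/7) - 30 = 1284/91 - 30 = -1446/91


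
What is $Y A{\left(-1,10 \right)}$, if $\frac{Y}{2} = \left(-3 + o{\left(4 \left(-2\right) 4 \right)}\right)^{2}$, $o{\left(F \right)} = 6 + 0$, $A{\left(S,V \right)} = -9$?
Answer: $-162$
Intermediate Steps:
$o{\left(F \right)} = 6$
$Y = 18$ ($Y = 2 \left(-3 + 6\right)^{2} = 2 \cdot 3^{2} = 2 \cdot 9 = 18$)
$Y A{\left(-1,10 \right)} = 18 \left(-9\right) = -162$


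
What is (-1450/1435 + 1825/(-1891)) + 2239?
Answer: 1214071198/542717 ≈ 2237.0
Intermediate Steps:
(-1450/1435 + 1825/(-1891)) + 2239 = (-1450*1/1435 + 1825*(-1/1891)) + 2239 = (-290/287 - 1825/1891) + 2239 = -1072165/542717 + 2239 = 1214071198/542717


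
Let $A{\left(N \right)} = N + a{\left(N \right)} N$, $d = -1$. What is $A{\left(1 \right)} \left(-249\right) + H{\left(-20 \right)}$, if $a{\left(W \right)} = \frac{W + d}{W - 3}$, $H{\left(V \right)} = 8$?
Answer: $-241$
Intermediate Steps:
$a{\left(W \right)} = \frac{-1 + W}{-3 + W}$ ($a{\left(W \right)} = \frac{W - 1}{W - 3} = \frac{-1 + W}{-3 + W}$)
$A{\left(N \right)} = N + \frac{N \left(-1 + N\right)}{-3 + N}$ ($A{\left(N \right)} = N + \frac{-1 + N}{-3 + N} N = N + \frac{N \left(-1 + N\right)}{-3 + N}$)
$A{\left(1 \right)} \left(-249\right) + H{\left(-20 \right)} = 2 \cdot 1 \frac{1}{-3 + 1} \left(-2 + 1\right) \left(-249\right) + 8 = 2 \cdot 1 \frac{1}{-2} \left(-1\right) \left(-249\right) + 8 = 2 \cdot 1 \left(- \frac{1}{2}\right) \left(-1\right) \left(-249\right) + 8 = 1 \left(-249\right) + 8 = -249 + 8 = -241$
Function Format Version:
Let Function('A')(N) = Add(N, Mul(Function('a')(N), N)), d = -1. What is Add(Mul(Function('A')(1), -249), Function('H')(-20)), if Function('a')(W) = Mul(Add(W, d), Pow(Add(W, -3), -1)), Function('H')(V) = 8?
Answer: -241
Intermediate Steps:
Function('a')(W) = Mul(Pow(Add(-3, W), -1), Add(-1, W)) (Function('a')(W) = Mul(Add(W, -1), Pow(Add(W, -3), -1)) = Mul(Add(-1, W), Pow(Add(-3, W), -1)) = Mul(Pow(Add(-3, W), -1), Add(-1, W)))
Function('A')(N) = Add(N, Mul(N, Pow(Add(-3, N), -1), Add(-1, N))) (Function('A')(N) = Add(N, Mul(Mul(Pow(Add(-3, N), -1), Add(-1, N)), N)) = Add(N, Mul(N, Pow(Add(-3, N), -1), Add(-1, N))))
Add(Mul(Function('A')(1), -249), Function('H')(-20)) = Add(Mul(Mul(2, 1, Pow(Add(-3, 1), -1), Add(-2, 1)), -249), 8) = Add(Mul(Mul(2, 1, Pow(-2, -1), -1), -249), 8) = Add(Mul(Mul(2, 1, Rational(-1, 2), -1), -249), 8) = Add(Mul(1, -249), 8) = Add(-249, 8) = -241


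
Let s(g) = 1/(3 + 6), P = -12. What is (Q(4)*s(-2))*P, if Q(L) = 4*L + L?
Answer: -80/3 ≈ -26.667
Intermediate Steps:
Q(L) = 5*L
s(g) = ⅑ (s(g) = 1/9 = ⅑)
(Q(4)*s(-2))*P = ((5*4)*(⅑))*(-12) = (20*(⅑))*(-12) = (20/9)*(-12) = -80/3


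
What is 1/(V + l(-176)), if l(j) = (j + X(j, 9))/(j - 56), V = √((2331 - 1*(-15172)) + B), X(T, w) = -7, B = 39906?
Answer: -42456/3089948527 + 53824*√57409/3089948527 ≈ 0.0041599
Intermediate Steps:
V = √57409 (V = √((2331 - 1*(-15172)) + 39906) = √((2331 + 15172) + 39906) = √(17503 + 39906) = √57409 ≈ 239.60)
l(j) = (-7 + j)/(-56 + j) (l(j) = (j - 7)/(j - 56) = (-7 + j)/(-56 + j))
1/(V + l(-176)) = 1/(√57409 + (-7 - 176)/(-56 - 176)) = 1/(√57409 - 183/(-232)) = 1/(√57409 - 1/232*(-183)) = 1/(√57409 + 183/232) = 1/(183/232 + √57409)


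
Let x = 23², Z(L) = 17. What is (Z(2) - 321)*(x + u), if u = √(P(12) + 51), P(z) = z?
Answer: -160816 - 912*√7 ≈ -1.6323e+5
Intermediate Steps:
u = 3*√7 (u = √(12 + 51) = √63 = 3*√7 ≈ 7.9373)
x = 529
(Z(2) - 321)*(x + u) = (17 - 321)*(529 + 3*√7) = -304*(529 + 3*√7) = -160816 - 912*√7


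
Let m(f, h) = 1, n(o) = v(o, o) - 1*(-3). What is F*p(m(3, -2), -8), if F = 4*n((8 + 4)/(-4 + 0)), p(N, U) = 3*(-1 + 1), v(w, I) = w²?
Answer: 0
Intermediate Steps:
n(o) = 3 + o² (n(o) = o² - 1*(-3) = o² + 3 = 3 + o²)
p(N, U) = 0 (p(N, U) = 3*0 = 0)
F = 48 (F = 4*(3 + ((8 + 4)/(-4 + 0))²) = 4*(3 + (12/(-4))²) = 4*(3 + (12*(-¼))²) = 4*(3 + (-3)²) = 4*(3 + 9) = 4*12 = 48)
F*p(m(3, -2), -8) = 48*0 = 0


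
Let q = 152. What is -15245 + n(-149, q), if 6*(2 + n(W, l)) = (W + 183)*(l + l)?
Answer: -40573/3 ≈ -13524.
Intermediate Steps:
n(W, l) = -2 + l*(183 + W)/3 (n(W, l) = -2 + ((W + 183)*(l + l))/6 = -2 + ((183 + W)*(2*l))/6 = -2 + (2*l*(183 + W))/6 = -2 + l*(183 + W)/3)
-15245 + n(-149, q) = -15245 + (-2 + 61*152 + (⅓)*(-149)*152) = -15245 + (-2 + 9272 - 22648/3) = -15245 + 5162/3 = -40573/3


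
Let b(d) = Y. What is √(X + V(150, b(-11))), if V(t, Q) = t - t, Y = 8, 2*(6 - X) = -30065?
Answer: √60154/2 ≈ 122.63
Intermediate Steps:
X = 30077/2 (X = 6 - ½*(-30065) = 6 + 30065/2 = 30077/2 ≈ 15039.)
b(d) = 8
V(t, Q) = 0
√(X + V(150, b(-11))) = √(30077/2 + 0) = √(30077/2) = √60154/2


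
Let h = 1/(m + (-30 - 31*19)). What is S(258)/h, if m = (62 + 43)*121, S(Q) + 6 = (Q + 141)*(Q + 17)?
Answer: 1326063834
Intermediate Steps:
S(Q) = -6 + (17 + Q)*(141 + Q) (S(Q) = -6 + (Q + 141)*(Q + 17) = -6 + (141 + Q)*(17 + Q) = -6 + (17 + Q)*(141 + Q))
m = 12705 (m = 105*121 = 12705)
h = 1/12086 (h = 1/(12705 + (-30 - 31*19)) = 1/(12705 + (-30 - 589)) = 1/(12705 - 619) = 1/12086 ≈ 8.2740e-5)
S(258)/h = (2391 + 258² + 158*258)/(1/12086) = (2391 + 66564 + 40764)*12086 = 109719*12086 = 1326063834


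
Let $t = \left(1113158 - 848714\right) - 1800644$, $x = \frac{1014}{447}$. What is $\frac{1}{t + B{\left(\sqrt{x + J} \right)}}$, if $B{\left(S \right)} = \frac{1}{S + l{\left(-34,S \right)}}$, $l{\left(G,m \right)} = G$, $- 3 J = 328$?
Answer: $- \frac{867323173198}{1332381882013935647} + \frac{i \sqrt{21392526}}{1332381882013935647} \approx -6.5096 \cdot 10^{-7} + 3.4714 \cdot 10^{-15} i$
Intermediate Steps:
$J = - \frac{328}{3}$ ($J = \left(- \frac{1}{3}\right) 328 = - \frac{328}{3} \approx -109.33$)
$x = \frac{338}{149}$ ($x = 1014 \cdot \frac{1}{447} = \frac{338}{149} \approx 2.2685$)
$B{\left(S \right)} = \frac{1}{-34 + S}$ ($B{\left(S \right)} = \frac{1}{S - 34} = \frac{1}{-34 + S}$)
$t = -1536200$ ($t = \left(1113158 - 848714\right) - 1800644 = 264444 - 1800644 = -1536200$)
$\frac{1}{t + B{\left(\sqrt{x + J} \right)}} = \frac{1}{-1536200 + \frac{1}{-34 + \sqrt{\frac{338}{149} - \frac{328}{3}}}} = \frac{1}{-1536200 + \frac{1}{-34 + \sqrt{- \frac{47858}{447}}}} = \frac{1}{-1536200 + \frac{1}{-34 + \frac{i \sqrt{21392526}}{447}}}$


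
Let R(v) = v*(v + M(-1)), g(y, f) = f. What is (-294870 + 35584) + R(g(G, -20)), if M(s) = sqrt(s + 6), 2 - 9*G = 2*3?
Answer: -258886 - 20*sqrt(5) ≈ -2.5893e+5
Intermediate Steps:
G = -4/9 (G = 2/9 - 2*3/9 = 2/9 - 1/9*6 = 2/9 - 2/3 = -4/9 ≈ -0.44444)
M(s) = sqrt(6 + s)
R(v) = v*(v + sqrt(5)) (R(v) = v*(v + sqrt(6 - 1)) = v*(v + sqrt(5)))
(-294870 + 35584) + R(g(G, -20)) = (-294870 + 35584) - 20*(-20 + sqrt(5)) = -259286 + (400 - 20*sqrt(5)) = -258886 - 20*sqrt(5)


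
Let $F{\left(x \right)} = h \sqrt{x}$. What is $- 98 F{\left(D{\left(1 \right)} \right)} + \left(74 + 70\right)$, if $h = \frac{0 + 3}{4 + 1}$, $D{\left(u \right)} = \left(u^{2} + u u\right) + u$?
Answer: $144 - \frac{294 \sqrt{3}}{5} \approx 42.155$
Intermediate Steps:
$D{\left(u \right)} = u + 2 u^{2}$ ($D{\left(u \right)} = \left(u^{2} + u^{2}\right) + u = 2 u^{2} + u = u + 2 u^{2}$)
$h = \frac{3}{5} \approx 0.6$
$F{\left(x \right)} = \frac{3 \sqrt{x}}{5}$
$- 98 F{\left(D{\left(1 \right)} \right)} + \left(74 + 70\right) = - 98 \frac{3 \sqrt{1 \left(1 + 2 \cdot 1\right)}}{5} + \left(74 + 70\right) = - 98 \frac{3 \sqrt{1 \left(1 + 2\right)}}{5} + 144 = - 98 \frac{3 \sqrt{1 \cdot 3}}{5} + 144 = - 98 \frac{3 \sqrt{3}}{5} + 144 = - \frac{294 \sqrt{3}}{5} + 144 = 144 - \frac{294 \sqrt{3}}{5}$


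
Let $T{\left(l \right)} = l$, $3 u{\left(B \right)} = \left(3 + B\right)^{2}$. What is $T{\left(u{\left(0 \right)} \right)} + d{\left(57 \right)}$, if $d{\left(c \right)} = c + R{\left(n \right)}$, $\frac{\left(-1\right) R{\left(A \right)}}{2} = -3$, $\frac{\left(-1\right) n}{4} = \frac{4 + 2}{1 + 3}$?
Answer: $66$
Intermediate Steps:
$n = -6$ ($n = - 4 \frac{4 + 2}{1 + 3} = - 4 \cdot \frac{6}{4} = - 4 \cdot 6 \cdot \frac{1}{4} = \left(-4\right) \frac{3}{2} = -6$)
$R{\left(A \right)} = 6$ ($R{\left(A \right)} = \left(-2\right) \left(-3\right) = 6$)
$u{\left(B \right)} = \frac{\left(3 + B\right)^{2}}{3}$
$d{\left(c \right)} = 6 + c$ ($d{\left(c \right)} = c + 6 = 6 + c$)
$T{\left(u{\left(0 \right)} \right)} + d{\left(57 \right)} = \frac{\left(3 + 0\right)^{2}}{3} + \left(6 + 57\right) = \frac{3^{2}}{3} + 63 = \frac{1}{3} \cdot 9 + 63 = 3 + 63 = 66$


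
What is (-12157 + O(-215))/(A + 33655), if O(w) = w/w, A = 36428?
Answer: -4052/23361 ≈ -0.17345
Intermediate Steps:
O(w) = 1
(-12157 + O(-215))/(A + 33655) = (-12157 + 1)/(36428 + 33655) = -12156/70083 = -12156*1/70083 = -4052/23361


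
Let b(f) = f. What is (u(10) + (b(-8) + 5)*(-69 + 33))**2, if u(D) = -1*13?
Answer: 9025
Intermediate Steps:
u(D) = -13
(u(10) + (b(-8) + 5)*(-69 + 33))**2 = (-13 + (-8 + 5)*(-69 + 33))**2 = (-13 - 3*(-36))**2 = (-13 + 108)**2 = 95**2 = 9025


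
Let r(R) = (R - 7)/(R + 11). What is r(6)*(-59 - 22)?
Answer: 81/17 ≈ 4.7647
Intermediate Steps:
r(R) = (-7 + R)/(11 + R)
r(6)*(-59 - 22) = ((-7 + 6)/(11 + 6))*(-59 - 22) = (-1/17)*(-81) = ((1/17)*(-1))*(-81) = -1/17*(-81) = 81/17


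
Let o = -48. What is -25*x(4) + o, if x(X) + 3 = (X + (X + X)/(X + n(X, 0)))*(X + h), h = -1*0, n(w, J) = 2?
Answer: -1519/3 ≈ -506.33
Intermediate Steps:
h = 0
x(X) = -3 + X*(X + 2*X/(2 + X)) (x(X) = -3 + (X + (X + X)/(X + 2))*(X + 0) = -3 + (X + (2*X)/(2 + X))*X = -3 + (X + 2*X/(2 + X))*X = -3 + X*(X + 2*X/(2 + X)))
-25*x(4) + o = -25*(-6 + 4**3 - 3*4 + 4*4**2)/(2 + 4) - 48 = -25*(-6 + 64 - 12 + 4*16)/6 - 48 = -25*(-6 + 64 - 12 + 64)/6 - 48 = -25*110/6 - 48 = -25*55/3 - 48 = -1375/3 - 48 = -1519/3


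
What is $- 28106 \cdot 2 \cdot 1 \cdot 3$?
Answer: $-168636$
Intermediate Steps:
$- 28106 \cdot 2 \cdot 1 \cdot 3 = - 28106 \cdot 2 \cdot 3 = \left(-28106\right) 6 = -168636$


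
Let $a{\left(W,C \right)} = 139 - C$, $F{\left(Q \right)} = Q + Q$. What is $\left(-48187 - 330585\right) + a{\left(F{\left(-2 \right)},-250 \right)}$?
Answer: $-378383$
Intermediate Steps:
$F{\left(Q \right)} = 2 Q$
$\left(-48187 - 330585\right) + a{\left(F{\left(-2 \right)},-250 \right)} = \left(-48187 - 330585\right) + \left(139 - -250\right) = -378772 + \left(139 + 250\right) = -378772 + 389 = -378383$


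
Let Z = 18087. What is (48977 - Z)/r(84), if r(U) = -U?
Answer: -15445/42 ≈ -367.74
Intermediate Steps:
(48977 - Z)/r(84) = (48977 - 1*18087)/((-1*84)) = (48977 - 18087)/(-84) = 30890*(-1/84) = -15445/42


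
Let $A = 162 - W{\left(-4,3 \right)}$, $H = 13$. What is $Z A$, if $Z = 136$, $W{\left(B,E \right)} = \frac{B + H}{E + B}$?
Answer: $23256$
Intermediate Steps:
$W{\left(B,E \right)} = \frac{13 + B}{B + E}$ ($W{\left(B,E \right)} = \frac{B + 13}{E + B} = \frac{13 + B}{B + E}$)
$A = 171$ ($A = 162 - \frac{13 - 4}{-4 + 3} = 162 - \frac{1}{-1} \cdot 9 = 162 - \left(-1\right) 9 = 162 - -9 = 162 + 9 = 171$)
$Z A = 136 \cdot 171 = 23256$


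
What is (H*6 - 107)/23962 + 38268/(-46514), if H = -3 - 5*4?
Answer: -464186873/557284234 ≈ -0.83294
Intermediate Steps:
H = -23 (H = -3 - 20 = -23)
(H*6 - 107)/23962 + 38268/(-46514) = (-23*6 - 107)/23962 + 38268/(-46514) = (-138 - 107)*(1/23962) + 38268*(-1/46514) = -245*1/23962 - 19134/23257 = -245/23962 - 19134/23257 = -464186873/557284234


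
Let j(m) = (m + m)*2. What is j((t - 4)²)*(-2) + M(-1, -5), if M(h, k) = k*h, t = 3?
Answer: -3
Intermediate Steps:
M(h, k) = h*k
j(m) = 4*m (j(m) = (2*m)*2 = 4*m)
j((t - 4)²)*(-2) + M(-1, -5) = (4*(3 - 4)²)*(-2) - 1*(-5) = (4*(-1)²)*(-2) + 5 = (4*1)*(-2) + 5 = 4*(-2) + 5 = -8 + 5 = -3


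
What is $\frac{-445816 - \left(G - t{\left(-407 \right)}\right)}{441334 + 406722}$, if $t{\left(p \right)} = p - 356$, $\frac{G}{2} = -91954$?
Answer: $- \frac{262671}{848056} \approx -0.30973$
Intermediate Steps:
$G = -183908$ ($G = 2 \left(-91954\right) = -183908$)
$t{\left(p \right)} = -356 + p$
$\frac{-445816 - \left(G - t{\left(-407 \right)}\right)}{441334 + 406722} = \frac{-445816 - -183145}{441334 + 406722} = \frac{-445816 + \left(-763 + 183908\right)}{848056} = \left(-445816 + 183145\right) \frac{1}{848056} = \left(-262671\right) \frac{1}{848056} = - \frac{262671}{848056}$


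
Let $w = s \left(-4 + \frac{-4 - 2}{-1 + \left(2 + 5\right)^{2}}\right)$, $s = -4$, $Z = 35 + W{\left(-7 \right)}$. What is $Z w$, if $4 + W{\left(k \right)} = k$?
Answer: $396$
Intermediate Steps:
$W{\left(k \right)} = -4 + k$
$Z = 24$ ($Z = 35 - 11 = 24$)
$w = \frac{33}{2}$ ($w = - 4 \left(-4 + \frac{-4 - 2}{-1 + \left(2 + 5\right)^{2}}\right) = - 4 \left(-4 - \frac{6}{-1 + 7^{2}}\right) = - 4 \left(-4 - \frac{6}{-1 + 49}\right) = - 4 \left(-4 - \frac{6}{48}\right) = - 4 \left(-4 - \frac{1}{8}\right) = \left(-4\right) \left(- \frac{33}{8}\right) = \frac{33}{2} \approx 16.5$)
$Z w = 24 \cdot \frac{33}{2} = 396$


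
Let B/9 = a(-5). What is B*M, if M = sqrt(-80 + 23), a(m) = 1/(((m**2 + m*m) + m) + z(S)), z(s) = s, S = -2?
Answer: 9*I*sqrt(57)/43 ≈ 1.5802*I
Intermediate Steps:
a(m) = 1/(-2 + m + 2*m**2) (a(m) = 1/(((m**2 + m*m) + m) - 2) = 1/(((m**2 + m**2) + m) - 2) = 1/((2*m**2 + m) - 2) = 1/((m + 2*m**2) - 2) = 1/(-2 + m + 2*m**2))
B = 9/43 (B = 9/(-2 - 5 + 2*(-5)**2) = 9/(-2 - 5 + 2*25) = 9/(-2 - 5 + 50) = 9/43 ≈ 0.20930)
M = I*sqrt(57) (M = sqrt(-57) = I*sqrt(57) ≈ 7.5498*I)
B*M = 9*(I*sqrt(57))/43 = 9*I*sqrt(57)/43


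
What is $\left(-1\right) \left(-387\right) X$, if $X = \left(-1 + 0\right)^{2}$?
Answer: $387$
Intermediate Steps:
$X = 1$ ($X = \left(-1\right)^{2} = 1$)
$\left(-1\right) \left(-387\right) X = \left(-1\right) \left(-387\right) 1 = 387 \cdot 1 = 387$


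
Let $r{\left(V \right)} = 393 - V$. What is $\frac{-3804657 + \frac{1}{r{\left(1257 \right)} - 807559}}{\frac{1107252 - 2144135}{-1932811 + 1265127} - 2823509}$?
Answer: $\frac{2053643902885827808}{1524047727134257479} \approx 1.3475$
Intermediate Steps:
$\frac{-3804657 + \frac{1}{r{\left(1257 \right)} - 807559}}{\frac{1107252 - 2144135}{-1932811 + 1265127} - 2823509} = \frac{-3804657 + \frac{1}{\left(393 - 1257\right) - 807559}}{\frac{1107252 - 2144135}{-1932811 + 1265127} - 2823509} = \frac{-3804657 + \frac{1}{\left(393 - 1257\right) - 807559}}{- \frac{1036883}{-667684} - 2823509} = \frac{-3804657 + \frac{1}{-864 - 807559}}{\left(-1036883\right) \left(- \frac{1}{667684}\right) - 2823509} = \frac{-3804657 + \frac{1}{-808423}}{\frac{1036883}{667684} - 2823509} = \frac{-3804657 - \frac{1}{808423}}{- \frac{1885210746273}{667684}} = \left(- \frac{3075772225912}{808423}\right) \left(- \frac{667684}{1885210746273}\right) = \frac{2053643902885827808}{1524047727134257479}$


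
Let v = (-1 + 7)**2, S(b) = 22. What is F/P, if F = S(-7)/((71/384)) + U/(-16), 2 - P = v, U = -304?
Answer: -9797/2414 ≈ -4.0584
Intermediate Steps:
v = 36 (v = 6**2 = 36)
P = -34 (P = 2 - 1*36 = 2 - 36 = -34)
F = 9797/71 (F = 22/((71/384)) - 304/(-16) = 22/((71*(1/384))) - 304*(-1/16) = 22/(71/384) + 19 = 22*(384/71) + 19 = 8448/71 + 19 = 9797/71 ≈ 137.99)
F/P = (9797/71)/(-34) = (9797/71)*(-1/34) = -9797/2414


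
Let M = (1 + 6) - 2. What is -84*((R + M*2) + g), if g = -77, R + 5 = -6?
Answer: 6552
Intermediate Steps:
R = -11 (R = -5 - 6 = -11)
M = 5 (M = 7 - 2 = 5)
-84*((R + M*2) + g) = -84*((-11 + 5*2) - 77) = -84*((-11 + 10) - 77) = -84*(-1 - 77) = -84*(-78) = 6552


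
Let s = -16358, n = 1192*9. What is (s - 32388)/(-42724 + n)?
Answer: 24373/15998 ≈ 1.5235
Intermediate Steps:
n = 10728
(s - 32388)/(-42724 + n) = (-16358 - 32388)/(-42724 + 10728) = -48746/(-31996) = -48746*(-1/31996) = 24373/15998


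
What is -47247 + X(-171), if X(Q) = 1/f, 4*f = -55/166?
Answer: -2599249/55 ≈ -47259.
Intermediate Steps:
f = -55/664 (f = (-55/166)/4 = (-55*1/166)/4 = (¼)*(-55/166) = -55/664 ≈ -0.082831)
X(Q) = -664/55 (X(Q) = 1/(-55/664) = -664/55)
-47247 + X(-171) = -47247 - 664/55 = -2599249/55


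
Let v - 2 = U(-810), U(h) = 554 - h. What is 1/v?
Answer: 1/1366 ≈ 0.00073206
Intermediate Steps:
v = 1366 (v = 2 + (554 - 1*(-810)) = 2 + (554 + 810) = 2 + 1364 = 1366)
1/v = 1/1366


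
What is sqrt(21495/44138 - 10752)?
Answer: 3*I*sqrt(2327300033642)/44138 ≈ 103.69*I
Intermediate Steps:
sqrt(21495/44138 - 10752) = sqrt(-474550281/44138) = 3*I*sqrt(2327300033642)/44138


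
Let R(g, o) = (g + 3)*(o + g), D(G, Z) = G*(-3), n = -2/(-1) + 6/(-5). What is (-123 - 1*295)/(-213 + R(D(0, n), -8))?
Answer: 418/237 ≈ 1.7637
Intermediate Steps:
n = ⅘ (n = -2*(-1) + 6*(-⅕) = 2 - 6/5 = ⅘ ≈ 0.80000)
D(G, Z) = -3*G
R(g, o) = (3 + g)*(g + o)
(-123 - 1*295)/(-213 + R(D(0, n), -8)) = (-123 - 1*295)/(-213 + ((-3*0)² + 3*(-3*0) + 3*(-8) - 3*0*(-8))) = (-123 - 295)/(-213 + (0² + 3*0 - 24 + 0*(-8))) = -418/(-213 + (0 + 0 - 24 + 0)) = -418/(-213 - 24) = -418/(-237) = -418*(-1/237) = 418/237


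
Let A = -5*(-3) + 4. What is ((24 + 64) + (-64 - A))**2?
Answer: 25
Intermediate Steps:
A = 19 (A = 15 + 4 = 19)
((24 + 64) + (-64 - A))**2 = ((24 + 64) + (-64 - 1*19))**2 = (88 + (-64 - 19))**2 = (88 - 83)**2 = 5**2 = 25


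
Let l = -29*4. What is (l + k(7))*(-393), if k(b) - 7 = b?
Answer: 40086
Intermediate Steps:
l = -116
k(b) = 7 + b
(l + k(7))*(-393) = (-116 + (7 + 7))*(-393) = (-116 + 14)*(-393) = -102*(-393) = 40086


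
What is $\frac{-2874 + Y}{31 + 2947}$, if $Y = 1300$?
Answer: $- \frac{787}{1489} \approx -0.52854$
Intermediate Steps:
$\frac{-2874 + Y}{31 + 2947} = \frac{-2874 + 1300}{31 + 2947} = - \frac{1574}{2978} = \left(-1574\right) \frac{1}{2978} = - \frac{787}{1489}$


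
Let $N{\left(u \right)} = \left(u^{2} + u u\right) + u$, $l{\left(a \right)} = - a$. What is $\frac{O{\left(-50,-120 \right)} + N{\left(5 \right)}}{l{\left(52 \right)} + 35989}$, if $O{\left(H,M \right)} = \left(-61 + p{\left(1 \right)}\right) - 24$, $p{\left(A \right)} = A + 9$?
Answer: $- \frac{20}{35937} \approx -0.00055653$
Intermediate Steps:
$p{\left(A \right)} = 9 + A$
$O{\left(H,M \right)} = -75$ ($O{\left(H,M \right)} = \left(-61 + \left(9 + 1\right)\right) - 24 = \left(-61 + 10\right) - 24 = -51 - 24 = -75$)
$N{\left(u \right)} = u + 2 u^{2}$ ($N{\left(u \right)} = \left(u^{2} + u^{2}\right) + u = 2 u^{2} + u = u + 2 u^{2}$)
$\frac{O{\left(-50,-120 \right)} + N{\left(5 \right)}}{l{\left(52 \right)} + 35989} = \frac{-75 + 5 \left(1 + 2 \cdot 5\right)}{\left(-1\right) 52 + 35989} = \frac{-75 + 5 \left(1 + 10\right)}{-52 + 35989} = \frac{-75 + 5 \cdot 11}{35937} = \left(-75 + 55\right) \frac{1}{35937} = \left(-20\right) \frac{1}{35937} = - \frac{20}{35937}$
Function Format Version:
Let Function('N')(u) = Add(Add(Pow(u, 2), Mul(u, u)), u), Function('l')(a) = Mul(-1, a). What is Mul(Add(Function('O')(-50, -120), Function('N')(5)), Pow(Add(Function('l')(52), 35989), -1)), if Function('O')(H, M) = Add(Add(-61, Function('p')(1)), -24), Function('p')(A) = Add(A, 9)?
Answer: Rational(-20, 35937) ≈ -0.00055653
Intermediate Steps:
Function('p')(A) = Add(9, A)
Function('O')(H, M) = -75 (Function('O')(H, M) = Add(Add(-61, Add(9, 1)), -24) = Add(Add(-61, 10), -24) = Add(-51, -24) = -75)
Function('N')(u) = Add(u, Mul(2, Pow(u, 2))) (Function('N')(u) = Add(Add(Pow(u, 2), Pow(u, 2)), u) = Add(Mul(2, Pow(u, 2)), u) = Add(u, Mul(2, Pow(u, 2))))
Mul(Add(Function('O')(-50, -120), Function('N')(5)), Pow(Add(Function('l')(52), 35989), -1)) = Mul(Add(-75, Mul(5, Add(1, Mul(2, 5)))), Pow(Add(Mul(-1, 52), 35989), -1)) = Mul(Add(-75, Mul(5, Add(1, 10))), Pow(Add(-52, 35989), -1)) = Mul(Add(-75, Mul(5, 11)), Pow(35937, -1)) = Mul(Add(-75, 55), Rational(1, 35937)) = Mul(-20, Rational(1, 35937)) = Rational(-20, 35937)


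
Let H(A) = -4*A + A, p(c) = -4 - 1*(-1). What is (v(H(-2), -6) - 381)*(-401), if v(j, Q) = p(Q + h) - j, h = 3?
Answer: 156390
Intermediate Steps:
p(c) = -3 (p(c) = -4 + 1 = -3)
H(A) = -3*A
v(j, Q) = -3 - j
(v(H(-2), -6) - 381)*(-401) = ((-3 - (-3)*(-2)) - 381)*(-401) = ((-3 - 1*6) - 381)*(-401) = ((-3 - 6) - 381)*(-401) = (-9 - 381)*(-401) = -390*(-401) = 156390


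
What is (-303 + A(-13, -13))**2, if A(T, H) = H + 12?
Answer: 92416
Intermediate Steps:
A(T, H) = 12 + H
(-303 + A(-13, -13))**2 = (-303 + (12 - 13))**2 = (-303 - 1)**2 = (-304)**2 = 92416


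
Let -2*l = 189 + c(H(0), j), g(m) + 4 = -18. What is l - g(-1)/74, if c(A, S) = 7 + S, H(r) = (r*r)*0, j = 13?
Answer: -7711/74 ≈ -104.20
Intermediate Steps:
g(m) = -22 (g(m) = -4 - 18 = -22)
H(r) = 0 (H(r) = r**2*0 = 0)
l = -209/2 (l = -(189 + (7 + 13))/2 = -(189 + 20)/2 = -1/2*209 = -209/2 ≈ -104.50)
l - g(-1)/74 = -209/2 - (-22)/74 = -209/2 - 1*(-11/37) = -209/2 + 11/37 = -7711/74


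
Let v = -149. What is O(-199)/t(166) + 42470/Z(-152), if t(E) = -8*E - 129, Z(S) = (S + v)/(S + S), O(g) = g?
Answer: 18811212059/438557 ≈ 42893.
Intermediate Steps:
Z(S) = (-149 + S)/(2*S) (Z(S) = (S - 149)/(S + S) = (-149 + S)/((2*S)) = (-149 + S)*(1/(2*S)) = (-149 + S)/(2*S))
t(E) = -129 - 8*E
O(-199)/t(166) + 42470/Z(-152) = -199/(-129 - 8*166) + 42470/(((½)*(-149 - 152)/(-152))) = -199/(-129 - 1328) + 42470/(((½)*(-1/152)*(-301))) = -199/(-1457) + 42470/(301/304) = -199*(-1/1457) + 42470*(304/301) = 199/1457 + 12910880/301 = 18811212059/438557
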